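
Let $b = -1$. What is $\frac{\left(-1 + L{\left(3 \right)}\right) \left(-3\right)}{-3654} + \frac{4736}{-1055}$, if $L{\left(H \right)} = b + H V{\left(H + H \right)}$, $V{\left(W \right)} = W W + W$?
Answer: $- \frac{2818814}{642495} \approx -4.3873$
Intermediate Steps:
$V{\left(W \right)} = W + W^{2}$ ($V{\left(W \right)} = W^{2} + W = W + W^{2}$)
$L{\left(H \right)} = -1 + 2 H^{2} \left(1 + 2 H\right)$ ($L{\left(H \right)} = -1 + H \left(H + H\right) \left(1 + \left(H + H\right)\right) = -1 + H 2 H \left(1 + 2 H\right) = -1 + 2 H^{2} \left(1 + 2 H\right)$)
$\frac{\left(-1 + L{\left(3 \right)}\right) \left(-3\right)}{-3654} + \frac{4736}{-1055} = \frac{\left(-1 - \left(1 - 3^{2} \left(2 + 4 \cdot 3\right)\right)\right) \left(-3\right)}{-3654} + \frac{4736}{-1055} = \left(-1 - \left(1 - 9 \left(2 + 12\right)\right)\right) \left(-3\right) \left(- \frac{1}{3654}\right) + 4736 \left(- \frac{1}{1055}\right) = \left(-1 + \left(-1 + 9 \cdot 14\right)\right) \left(-3\right) \left(- \frac{1}{3654}\right) - \frac{4736}{1055} = \left(-1 + \left(-1 + 126\right)\right) \left(-3\right) \left(- \frac{1}{3654}\right) - \frac{4736}{1055} = \left(-1 + 125\right) \left(-3\right) \left(- \frac{1}{3654}\right) - \frac{4736}{1055} = 124 \left(-3\right) \left(- \frac{1}{3654}\right) - \frac{4736}{1055} = \left(-372\right) \left(- \frac{1}{3654}\right) - \frac{4736}{1055} = \frac{62}{609} - \frac{4736}{1055} = - \frac{2818814}{642495}$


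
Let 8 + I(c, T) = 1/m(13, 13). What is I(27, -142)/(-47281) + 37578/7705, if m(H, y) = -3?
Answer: 5330368879/1092900315 ≈ 4.8773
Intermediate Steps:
I(c, T) = -25/3 (I(c, T) = -8 + 1/(-3) = -8 - ⅓ = -25/3)
I(27, -142)/(-47281) + 37578/7705 = -25/3/(-47281) + 37578/7705 = -25/3*(-1/47281) + 37578*(1/7705) = 25/141843 + 37578/7705 = 5330368879/1092900315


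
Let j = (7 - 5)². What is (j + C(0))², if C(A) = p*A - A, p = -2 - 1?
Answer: 16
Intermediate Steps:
p = -3
j = 4 (j = 2² = 4)
C(A) = -4*A (C(A) = -3*A - A = -4*A)
(j + C(0))² = (4 - 4*0)² = (4 + 0)² = 4² = 16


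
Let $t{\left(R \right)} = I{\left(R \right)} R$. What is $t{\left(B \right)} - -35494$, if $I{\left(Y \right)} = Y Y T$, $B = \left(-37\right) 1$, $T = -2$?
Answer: $136800$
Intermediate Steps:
$B = -37$
$I{\left(Y \right)} = - 2 Y^{2}$ ($I{\left(Y \right)} = Y Y \left(-2\right) = Y^{2} \left(-2\right) = - 2 Y^{2}$)
$t{\left(R \right)} = - 2 R^{3}$ ($t{\left(R \right)} = - 2 R^{2} R = - 2 R^{3}$)
$t{\left(B \right)} - -35494 = - 2 \left(-37\right)^{3} - -35494 = \left(-2\right) \left(-50653\right) + 35494 = 101306 + 35494 = 136800$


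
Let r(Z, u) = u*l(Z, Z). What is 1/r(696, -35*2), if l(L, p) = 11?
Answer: -1/770 ≈ -0.0012987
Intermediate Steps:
r(Z, u) = 11*u (r(Z, u) = u*11 = 11*u)
1/r(696, -35*2) = 1/(11*(-35*2)) = 1/(11*(-70)) = 1/(-770) = -1/770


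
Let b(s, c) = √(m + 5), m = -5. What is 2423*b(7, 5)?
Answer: 0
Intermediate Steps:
b(s, c) = 0 (b(s, c) = √(-5 + 5) = √0 = 0)
2423*b(7, 5) = 2423*0 = 0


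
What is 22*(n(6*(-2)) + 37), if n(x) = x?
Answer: 550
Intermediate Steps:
22*(n(6*(-2)) + 37) = 22*(6*(-2) + 37) = 22*(-12 + 37) = 22*25 = 550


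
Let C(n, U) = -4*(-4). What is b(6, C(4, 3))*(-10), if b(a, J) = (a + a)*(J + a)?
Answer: -2640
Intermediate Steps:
C(n, U) = 16
b(a, J) = 2*a*(J + a) (b(a, J) = (2*a)*(J + a) = 2*a*(J + a))
b(6, C(4, 3))*(-10) = (2*6*(16 + 6))*(-10) = (2*6*22)*(-10) = 264*(-10) = -2640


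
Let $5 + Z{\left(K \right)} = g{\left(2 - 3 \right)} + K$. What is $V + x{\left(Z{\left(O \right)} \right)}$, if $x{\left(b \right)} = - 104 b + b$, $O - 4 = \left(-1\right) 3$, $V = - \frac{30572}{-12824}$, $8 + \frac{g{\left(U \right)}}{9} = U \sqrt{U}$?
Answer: $\frac{25104211}{3206} + 927 i \approx 7830.4 + 927.0 i$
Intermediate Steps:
$g{\left(U \right)} = -72 + 9 U^{\frac{3}{2}}$ ($g{\left(U \right)} = -72 + 9 U \sqrt{U} = -72 + 9 U^{\frac{3}{2}}$)
$V = \frac{7643}{3206}$ ($V = \left(-30572\right) \left(- \frac{1}{12824}\right) = \frac{7643}{3206} \approx 2.384$)
$O = 1$ ($O = 4 - 3 = 1$)
$Z{\left(K \right)} = -77 + K - 9 i$ ($Z{\left(K \right)} = -5 - \left(72 - K - 9 \left(2 - 3\right)^{\frac{3}{2}}\right) = -5 - \left(72 - K + 9 i\right) = -77 + K - 9 i$)
$x{\left(b \right)} = - 103 b$
$V + x{\left(Z{\left(O \right)} \right)} = \frac{7643}{3206} - 103 \left(-77 + 1 - 9 i\right) = \frac{7643}{3206} - 103 \left(-76 - 9 i\right) = \frac{7643}{3206} + \left(7828 + 927 i\right) = \frac{25104211}{3206} + 927 i$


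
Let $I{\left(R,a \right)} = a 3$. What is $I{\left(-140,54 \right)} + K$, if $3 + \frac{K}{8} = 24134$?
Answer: $193210$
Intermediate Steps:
$K = 193048$ ($K = -24 + 8 \cdot 24134 = -24 + 193072 = 193048$)
$I{\left(R,a \right)} = 3 a$
$I{\left(-140,54 \right)} + K = 3 \cdot 54 + 193048 = 162 + 193048 = 193210$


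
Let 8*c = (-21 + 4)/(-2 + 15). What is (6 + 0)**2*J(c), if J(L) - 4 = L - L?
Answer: 144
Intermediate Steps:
c = -17/104 (c = ((-21 + 4)/(-2 + 15))/8 = (-17/13)/8 = (-17*1/13)/8 = (1/8)*(-17/13) = -17/104 ≈ -0.16346)
J(L) = 4 (J(L) = 4 + (L - L) = 4 + 0 = 4)
(6 + 0)**2*J(c) = (6 + 0)**2*4 = 6**2*4 = 36*4 = 144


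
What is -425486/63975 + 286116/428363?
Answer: -163958188318/27404522925 ≈ -5.9829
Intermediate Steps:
-425486/63975 + 286116/428363 = -163958188318/27404522925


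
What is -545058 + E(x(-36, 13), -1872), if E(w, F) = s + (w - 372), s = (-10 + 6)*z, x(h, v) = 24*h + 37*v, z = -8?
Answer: -545781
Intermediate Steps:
s = 32 (s = (-10 + 6)*(-8) = -4*(-8) = 32)
E(w, F) = -340 + w (E(w, F) = 32 + (w - 372) = 32 + (-372 + w) = -340 + w)
-545058 + E(x(-36, 13), -1872) = -545058 + (-340 + (24*(-36) + 37*13)) = -545058 + (-340 + (-864 + 481)) = -545058 + (-340 - 383) = -545058 - 723 = -545781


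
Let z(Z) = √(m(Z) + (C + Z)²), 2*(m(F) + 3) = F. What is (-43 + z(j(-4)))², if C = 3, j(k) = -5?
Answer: (86 - I*√6)²/4 ≈ 1847.5 - 105.33*I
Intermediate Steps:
m(F) = -3 + F/2
z(Z) = √(-3 + (3 + Z)² + Z/2) (z(Z) = √((-3 + Z/2) + (3 + Z)²) = √(-3 + (3 + Z)² + Z/2))
(-43 + z(j(-4)))² = (-43 + √(-12 + 2*(-5) + 4*(3 - 5)²)/2)² = (-43 + √(-12 - 10 + 4*(-2)²)/2)² = (-43 + √(-12 - 10 + 4*4)/2)² = (-43 + √(-12 - 10 + 16)/2)² = (-43 + √(-6)/2)² = (-43 + (I*√6)/2)² = (-43 + I*√6/2)²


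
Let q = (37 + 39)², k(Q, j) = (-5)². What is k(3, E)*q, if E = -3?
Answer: 144400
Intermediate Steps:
k(Q, j) = 25
q = 5776 (q = 76² = 5776)
k(3, E)*q = 25*5776 = 144400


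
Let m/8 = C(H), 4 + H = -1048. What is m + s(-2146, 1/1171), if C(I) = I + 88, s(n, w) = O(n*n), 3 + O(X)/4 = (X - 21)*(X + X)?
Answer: 169670709978036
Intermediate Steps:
O(X) = -12 + 8*X*(-21 + X) (O(X) = -12 + 4*((X - 21)*(X + X)) = -12 + 4*((-21 + X)*(2*X)) = -12 + 4*(2*X*(-21 + X)) = -12 + 8*X*(-21 + X))
s(n, w) = -12 - 168*n² + 8*n⁴ (s(n, w) = -12 - 168*n*n + 8*(n*n)² = -12 - 168*n² + 8*(n²)² = -12 - 168*n² + 8*n⁴)
H = -1052 (H = -4 - 1048 = -1052)
C(I) = 88 + I
m = -7712 (m = 8*(88 - 1052) = 8*(-964) = -7712)
m + s(-2146, 1/1171) = -7712 + (-12 - 168*(-2146)² + 8*(-2146)⁴) = -7712 + (-12 - 168*4605316 + 8*21208935459856) = -7712 + (-12 - 773693088 + 169671483678848) = -7712 + 169670709985748 = 169670709978036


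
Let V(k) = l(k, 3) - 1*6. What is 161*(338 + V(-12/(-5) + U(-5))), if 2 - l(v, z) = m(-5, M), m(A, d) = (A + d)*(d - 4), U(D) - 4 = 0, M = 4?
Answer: 53774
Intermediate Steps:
U(D) = 4 (U(D) = 4 + 0 = 4)
m(A, d) = (-4 + d)*(A + d) (m(A, d) = (A + d)*(-4 + d) = (-4 + d)*(A + d))
l(v, z) = 2 (l(v, z) = 2 - (4² - 4*(-5) - 4*4 - 5*4) = 2 - (16 + 20 - 16 - 20) = 2 - 1*0 = 2 + 0 = 2)
V(k) = -4 (V(k) = 2 - 1*6 = 2 - 6 = -4)
161*(338 + V(-12/(-5) + U(-5))) = 161*(338 - 4) = 161*334 = 53774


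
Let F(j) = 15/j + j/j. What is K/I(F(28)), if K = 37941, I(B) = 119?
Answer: 37941/119 ≈ 318.83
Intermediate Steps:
F(j) = 1 + 15/j (F(j) = 15/j + 1 = 1 + 15/j)
K/I(F(28)) = 37941/119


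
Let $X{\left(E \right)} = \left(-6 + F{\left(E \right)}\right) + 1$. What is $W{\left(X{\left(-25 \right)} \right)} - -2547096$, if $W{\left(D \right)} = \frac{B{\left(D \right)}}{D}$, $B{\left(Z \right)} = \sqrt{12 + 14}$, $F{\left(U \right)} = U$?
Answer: $2547096 - \frac{\sqrt{26}}{30} \approx 2.5471 \cdot 10^{6}$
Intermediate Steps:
$B{\left(Z \right)} = \sqrt{26}$
$X{\left(E \right)} = -5 + E$ ($X{\left(E \right)} = \left(-6 + E\right) + 1 = -5 + E$)
$W{\left(D \right)} = \frac{\sqrt{26}}{D}$
$W{\left(X{\left(-25 \right)} \right)} - -2547096 = \frac{\sqrt{26}}{-5 - 25} - -2547096 = \frac{\sqrt{26}}{-30} + 2547096 = \sqrt{26} \left(- \frac{1}{30}\right) + 2547096 = - \frac{\sqrt{26}}{30} + 2547096 = 2547096 - \frac{\sqrt{26}}{30}$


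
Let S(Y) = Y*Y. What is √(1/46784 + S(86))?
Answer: √252936573915/5848 ≈ 86.000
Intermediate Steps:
S(Y) = Y²
√(1/46784 + S(86)) = √(1/46784 + 86²) = √(1/46784 + 7396) = √(346014465/46784) = √252936573915/5848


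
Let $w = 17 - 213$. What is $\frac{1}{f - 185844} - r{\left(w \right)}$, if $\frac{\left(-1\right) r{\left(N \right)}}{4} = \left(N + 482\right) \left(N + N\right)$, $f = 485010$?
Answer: $- \frac{134160394367}{299166} \approx -4.4845 \cdot 10^{5}$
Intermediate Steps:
$w = -196$ ($w = 17 - 213 = -196$)
$r{\left(N \right)} = - 8 N \left(482 + N\right)$ ($r{\left(N \right)} = - 4 \left(N + 482\right) \left(N + N\right) = - 4 \left(482 + N\right) 2 N = - 4 \cdot 2 N \left(482 + N\right) = - 8 N \left(482 + N\right)$)
$\frac{1}{f - 185844} - r{\left(w \right)} = \frac{1}{485010 - 185844} - \left(-8\right) \left(-196\right) \left(482 - 196\right) = \frac{1}{299166} - \left(-8\right) \left(-196\right) 286 = \frac{1}{299166} - 448448 = - \frac{134160394367}{299166}$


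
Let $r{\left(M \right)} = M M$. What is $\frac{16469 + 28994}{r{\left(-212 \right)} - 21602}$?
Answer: $\frac{4133}{2122} \approx 1.9477$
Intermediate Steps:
$r{\left(M \right)} = M^{2}$
$\frac{16469 + 28994}{r{\left(-212 \right)} - 21602} = \frac{16469 + 28994}{\left(-212\right)^{2} - 21602} = \frac{45463}{44944 - 21602} = \frac{45463}{23342} = 45463 \cdot \frac{1}{23342} = \frac{4133}{2122}$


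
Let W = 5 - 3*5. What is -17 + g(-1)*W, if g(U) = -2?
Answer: 3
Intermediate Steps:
W = -10 (W = 5 - 15 = -10)
-17 + g(-1)*W = -17 - 2*(-10) = -17 + 20 = 3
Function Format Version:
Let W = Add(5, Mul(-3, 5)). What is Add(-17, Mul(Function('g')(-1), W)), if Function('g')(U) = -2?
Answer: 3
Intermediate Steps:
W = -10 (W = Add(5, -15) = -10)
Add(-17, Mul(Function('g')(-1), W)) = Add(-17, Mul(-2, -10)) = Add(-17, 20) = 3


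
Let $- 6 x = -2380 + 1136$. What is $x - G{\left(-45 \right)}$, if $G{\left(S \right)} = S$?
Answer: $\frac{757}{3} \approx 252.33$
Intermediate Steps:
$x = \frac{622}{3}$ ($x = - \frac{-2380 + 1136}{6} = \left(- \frac{1}{6}\right) \left(-1244\right) = \frac{622}{3} \approx 207.33$)
$x - G{\left(-45 \right)} = \frac{622}{3} - -45 = \frac{622}{3} + 45 = \frac{757}{3}$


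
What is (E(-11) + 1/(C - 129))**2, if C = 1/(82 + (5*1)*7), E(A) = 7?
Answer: 11135947729/227768464 ≈ 48.892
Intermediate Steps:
C = 1/117 (C = 1/(82 + 5*7) = 1/(82 + 35) = 1/117 ≈ 0.0085470)
(E(-11) + 1/(C - 129))**2 = (7 + 1/(1/117 - 129))**2 = (7 + 1/(-15092/117))**2 = (7 - 117/15092)**2 = (105527/15092)**2 = 11135947729/227768464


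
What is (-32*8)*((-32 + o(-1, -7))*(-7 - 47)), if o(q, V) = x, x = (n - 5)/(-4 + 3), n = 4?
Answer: -428544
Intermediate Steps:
x = 1 (x = (4 - 5)/(-4 + 3) = -1/(-1) = -1*(-1) = 1)
o(q, V) = 1
(-32*8)*((-32 + o(-1, -7))*(-7 - 47)) = (-32*8)*((-32 + 1)*(-7 - 47)) = -(-7936)*(-54) = -256*1674 = -428544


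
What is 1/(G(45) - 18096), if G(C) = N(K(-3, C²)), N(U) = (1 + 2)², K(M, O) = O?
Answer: -1/18087 ≈ -5.5288e-5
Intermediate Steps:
N(U) = 9 (N(U) = 3² = 9)
G(C) = 9
1/(G(45) - 18096) = 1/(9 - 18096) = 1/(-18087) = -1/18087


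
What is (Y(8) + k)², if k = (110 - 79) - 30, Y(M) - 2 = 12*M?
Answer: 9801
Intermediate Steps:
Y(M) = 2 + 12*M
k = 1 (k = 31 - 30 = 1)
(Y(8) + k)² = ((2 + 12*8) + 1)² = ((2 + 96) + 1)² = (98 + 1)² = 99² = 9801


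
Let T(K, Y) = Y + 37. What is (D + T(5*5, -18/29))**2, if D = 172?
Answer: 36517849/841 ≈ 43422.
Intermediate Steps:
T(K, Y) = 37 + Y
(D + T(5*5, -18/29))**2 = (172 + (37 - 18/29))**2 = (172 + 1055/29)**2 = (6043/29)**2 = 36517849/841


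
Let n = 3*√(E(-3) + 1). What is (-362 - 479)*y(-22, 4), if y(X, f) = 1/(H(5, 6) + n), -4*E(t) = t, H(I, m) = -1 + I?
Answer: -13456 + 5046*√7 ≈ -105.54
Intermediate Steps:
E(t) = -t/4
n = 3*√7/2 (n = 3*√(-¼*(-3) + 1) = 3*√(¾ + 1) = 3*√(7/4) = 3*(√7/2) = 3*√7/2 ≈ 3.9686)
y(X, f) = 1/(4 + 3*√7/2) (y(X, f) = 1/((-1 + 5) + 3*√7/2) = 1/(4 + 3*√7/2))
(-362 - 479)*y(-22, 4) = (-362 - 479)*(16 - 6*√7) = -841*(16 - 6*√7) = -13456 + 5046*√7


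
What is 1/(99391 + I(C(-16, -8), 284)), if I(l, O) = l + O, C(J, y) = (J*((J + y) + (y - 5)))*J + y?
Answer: 1/90195 ≈ 1.1087e-5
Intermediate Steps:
C(J, y) = y + J²*(-5 + J + 2*y) (C(J, y) = (J*((J + y) + (-5 + y)))*J + y = (J*(-5 + J + 2*y))*J + y = J²*(-5 + J + 2*y) + y = y + J²*(-5 + J + 2*y))
I(l, O) = O + l
1/(99391 + I(C(-16, -8), 284)) = 1/(99391 + (284 + (-8 + (-16)³ - 5*(-16)² + 2*(-8)*(-16)²))) = 1/(99391 + (284 + (-8 - 4096 - 5*256 + 2*(-8)*256))) = 1/(99391 + (284 + (-8 - 4096 - 1280 - 4096))) = 1/(99391 + (284 - 9480)) = 1/(99391 - 9196) = 1/90195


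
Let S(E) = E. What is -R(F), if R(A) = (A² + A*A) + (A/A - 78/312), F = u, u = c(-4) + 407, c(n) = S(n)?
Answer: -1299275/4 ≈ -3.2482e+5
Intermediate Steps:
c(n) = n
u = 403 (u = -4 + 407 = 403)
F = 403
R(A) = ¾ + 2*A² (R(A) = (A² + A²) + (1 - 78*1/312) = 2*A² + (1 - ¼) = 2*A² + ¾ = ¾ + 2*A²)
-R(F) = -(¾ + 2*403²) = -(¾ + 2*162409) = -(¾ + 324818) = -1*1299275/4 = -1299275/4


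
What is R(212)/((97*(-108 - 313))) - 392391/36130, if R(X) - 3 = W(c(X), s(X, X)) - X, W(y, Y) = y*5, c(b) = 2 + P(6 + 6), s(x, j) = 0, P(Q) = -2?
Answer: -16016520097/1475440810 ≈ -10.855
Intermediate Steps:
c(b) = 0 (c(b) = 2 - 2 = 0)
W(y, Y) = 5*y
R(X) = 3 - X (R(X) = 3 + (5*0 - X) = 3 + (0 - X) = 3 - X)
R(212)/((97*(-108 - 313))) - 392391/36130 = (3 - 1*212)/((97*(-108 - 313))) - 392391/36130 = (3 - 212)/((97*(-421))) - 392391*1/36130 = -209/(-40837) - 392391/36130 = -209*(-1/40837) - 392391/36130 = 209/40837 - 392391/36130 = -16016520097/1475440810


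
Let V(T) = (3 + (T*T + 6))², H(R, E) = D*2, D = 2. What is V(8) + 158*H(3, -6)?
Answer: 5961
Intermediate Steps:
H(R, E) = 4 (H(R, E) = 2*2 = 4)
V(T) = (9 + T²)² (V(T) = (3 + (T² + 6))² = (3 + (6 + T²))² = (9 + T²)²)
V(8) + 158*H(3, -6) = (9 + 8²)² + 158*4 = (9 + 64)² + 632 = 73² + 632 = 5329 + 632 = 5961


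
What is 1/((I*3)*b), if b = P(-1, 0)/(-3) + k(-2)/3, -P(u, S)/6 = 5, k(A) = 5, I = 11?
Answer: 1/385 ≈ 0.0025974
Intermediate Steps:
P(u, S) = -30 (P(u, S) = -6*5 = -30)
b = 35/3 (b = -30/(-3) + 5/3 = -30*(-⅓) + 5*(⅓) = 10 + 5/3 = 35/3 ≈ 11.667)
1/((I*3)*b) = 1/((11*3)*(35/3)) = 1/(33*(35/3)) = 1/385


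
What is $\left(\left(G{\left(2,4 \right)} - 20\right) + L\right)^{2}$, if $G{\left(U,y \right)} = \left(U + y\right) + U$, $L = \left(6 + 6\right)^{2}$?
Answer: $17424$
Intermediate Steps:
$L = 144$ ($L = 12^{2} = 144$)
$G{\left(U,y \right)} = y + 2 U$
$\left(\left(G{\left(2,4 \right)} - 20\right) + L\right)^{2} = \left(\left(\left(4 + 2 \cdot 2\right) - 20\right) + 144\right)^{2} = \left(\left(\left(4 + 4\right) - 20\right) + 144\right)^{2} = \left(\left(8 - 20\right) + 144\right)^{2} = \left(-12 + 144\right)^{2} = 132^{2} = 17424$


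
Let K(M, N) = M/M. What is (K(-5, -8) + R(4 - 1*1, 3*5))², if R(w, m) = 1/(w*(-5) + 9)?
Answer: 25/36 ≈ 0.69444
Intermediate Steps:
K(M, N) = 1
R(w, m) = 1/(9 - 5*w) (R(w, m) = 1/(-5*w + 9) = 1/(9 - 5*w))
(K(-5, -8) + R(4 - 1*1, 3*5))² = (1 - 1/(-9 + 5*(4 - 1*1)))² = (1 - 1/(-9 + 5*(4 - 1)))² = (1 - 1/(-9 + 5*3))² = (1 - 1/(-9 + 15))² = (1 - 1/6)² = (1 - 1*⅙)² = (1 - ⅙)² = (⅚)² = 25/36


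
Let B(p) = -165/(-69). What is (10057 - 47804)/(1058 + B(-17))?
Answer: -868181/24389 ≈ -35.597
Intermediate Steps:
B(p) = 55/23 (B(p) = -165*(-1/69) = 55/23)
(10057 - 47804)/(1058 + B(-17)) = (10057 - 47804)/(1058 + 55/23) = -37747/24389/23 = -37747*23/24389 = -868181/24389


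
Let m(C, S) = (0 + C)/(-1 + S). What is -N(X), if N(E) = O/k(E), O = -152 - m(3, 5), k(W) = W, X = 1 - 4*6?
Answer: -611/92 ≈ -6.6413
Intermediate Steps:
X = -23 (X = 1 - 24 = -23)
m(C, S) = C/(-1 + S)
O = -611/4 (O = -152 - 3/(-1 + 5) = -152 - 3/4 = -152 - 1*¾ = -152 - ¾ = -611/4 ≈ -152.75)
N(E) = -611/(4*E)
-N(X) = -(-611)/(4*(-23)) = -(-611)*(-1)/(4*23) = -1*611/92 = -611/92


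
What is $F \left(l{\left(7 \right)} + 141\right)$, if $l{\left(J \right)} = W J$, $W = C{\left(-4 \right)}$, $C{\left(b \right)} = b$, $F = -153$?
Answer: $-17289$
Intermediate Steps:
$W = -4$
$l{\left(J \right)} = - 4 J$
$F \left(l{\left(7 \right)} + 141\right) = - 153 \left(\left(-4\right) 7 + 141\right) = - 153 \left(-28 + 141\right) = \left(-153\right) 113 = -17289$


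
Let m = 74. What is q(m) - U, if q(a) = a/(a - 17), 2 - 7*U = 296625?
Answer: 16908029/399 ≈ 42376.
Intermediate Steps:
U = -296623/7 (U = 2/7 - 1/7*296625 = 2/7 - 42375 = -296623/7 ≈ -42375.)
q(a) = a/(-17 + a)
q(m) - U = 74/(-17 + 74) - 1*(-296623/7) = 74/57 + 296623/7 = 16908029/399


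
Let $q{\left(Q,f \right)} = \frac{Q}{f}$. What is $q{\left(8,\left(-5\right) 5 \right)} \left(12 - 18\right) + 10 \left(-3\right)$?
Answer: $- \frac{702}{25} \approx -28.08$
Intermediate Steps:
$q{\left(8,\left(-5\right) 5 \right)} \left(12 - 18\right) + 10 \left(-3\right) = \frac{8}{\left(-5\right) 5} \left(12 - 18\right) + 10 \left(-3\right) = \frac{8}{-25} \left(-6\right) - 30 = 8 \left(- \frac{1}{25}\right) \left(-6\right) - 30 = \left(- \frac{8}{25}\right) \left(-6\right) - 30 = \frac{48}{25} - 30 = - \frac{702}{25}$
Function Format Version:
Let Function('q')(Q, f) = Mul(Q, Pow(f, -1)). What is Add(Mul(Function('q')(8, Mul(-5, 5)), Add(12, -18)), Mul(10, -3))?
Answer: Rational(-702, 25) ≈ -28.080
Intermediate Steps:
Add(Mul(Function('q')(8, Mul(-5, 5)), Add(12, -18)), Mul(10, -3)) = Add(Mul(Mul(8, Pow(Mul(-5, 5), -1)), Add(12, -18)), Mul(10, -3)) = Add(Mul(Mul(8, Pow(-25, -1)), -6), -30) = Add(Mul(Mul(8, Rational(-1, 25)), -6), -30) = Add(Mul(Rational(-8, 25), -6), -30) = Add(Rational(48, 25), -30) = Rational(-702, 25)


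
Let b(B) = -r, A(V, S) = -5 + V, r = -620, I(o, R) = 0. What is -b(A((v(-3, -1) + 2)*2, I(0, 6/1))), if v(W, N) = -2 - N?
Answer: -620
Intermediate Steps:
b(B) = 620 (b(B) = -1*(-620) = 620)
-b(A((v(-3, -1) + 2)*2, I(0, 6/1))) = -1*620 = -620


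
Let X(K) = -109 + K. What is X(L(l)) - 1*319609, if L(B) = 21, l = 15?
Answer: -319697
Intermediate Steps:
X(L(l)) - 1*319609 = (-109 + 21) - 1*319609 = -88 - 319609 = -319697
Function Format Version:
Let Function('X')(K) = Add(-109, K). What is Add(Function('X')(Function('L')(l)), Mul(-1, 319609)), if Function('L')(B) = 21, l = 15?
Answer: -319697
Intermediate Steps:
Add(Function('X')(Function('L')(l)), Mul(-1, 319609)) = Add(Add(-109, 21), Mul(-1, 319609)) = Add(-88, -319609) = -319697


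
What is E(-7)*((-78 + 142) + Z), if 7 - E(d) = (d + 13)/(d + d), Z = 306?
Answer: 19240/7 ≈ 2748.6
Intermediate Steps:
E(d) = 7 - (13 + d)/(2*d) (E(d) = 7 - (d + 13)/(d + d) = 7 - (13 + d)/(2*d))
E(-7)*((-78 + 142) + Z) = ((13/2)*(-1 - 7)/(-7))*((-78 + 142) + 306) = ((13/2)*(-⅐)*(-8))*(64 + 306) = (52/7)*370 = 19240/7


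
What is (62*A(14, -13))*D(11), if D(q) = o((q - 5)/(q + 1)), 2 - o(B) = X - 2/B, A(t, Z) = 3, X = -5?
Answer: 2046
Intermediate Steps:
o(B) = 7 + 2/B (o(B) = 2 - (-5 - 2/B) = 2 + (5 + 2/B) = 7 + 2/B)
D(q) = 7 + 2*(1 + q)/(-5 + q) (D(q) = 7 + 2/(((q - 5)/(q + 1))) = 7 + 2/(((-5 + q)/(1 + q))) = 7 + 2*((1 + q)/(-5 + q)) = 7 + 2*(1 + q)/(-5 + q))
(62*A(14, -13))*D(11) = (62*3)*(3*(-11 + 3*11)/(-5 + 11)) = 186*(3*(-11 + 33)/6) = 186*(3*(⅙)*22) = 186*11 = 2046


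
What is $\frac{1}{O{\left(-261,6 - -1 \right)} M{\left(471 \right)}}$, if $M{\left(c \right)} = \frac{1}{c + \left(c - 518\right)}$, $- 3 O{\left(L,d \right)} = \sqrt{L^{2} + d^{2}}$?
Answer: $- \frac{636 \sqrt{68170}}{34085} \approx -4.8718$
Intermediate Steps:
$O{\left(L,d \right)} = - \frac{\sqrt{L^{2} + d^{2}}}{3}$
$M{\left(c \right)} = \frac{1}{-518 + 2 c}$ ($M{\left(c \right)} = \frac{1}{c + \left(-518 + c\right)} = \frac{1}{-518 + 2 c}$)
$\frac{1}{O{\left(-261,6 - -1 \right)} M{\left(471 \right)}} = \frac{1}{- \frac{\sqrt{\left(-261\right)^{2} + \left(6 - -1\right)^{2}}}{3} \frac{1}{2 \left(-259 + 471\right)}} = \frac{1}{- \frac{\sqrt{68121 + \left(6 + 1\right)^{2}}}{3} \frac{1}{2 \cdot 212}} = \frac{1}{- \frac{\sqrt{68121 + 7^{2}}}{3} \cdot \frac{1}{2} \cdot \frac{1}{212}} = \frac{\frac{1}{\frac{1}{424}}}{\left(- \frac{1}{3}\right) \sqrt{68121 + 49}} = \frac{1}{\left(- \frac{1}{3}\right) \sqrt{68170}} \cdot 424 = - \frac{3 \sqrt{68170}}{68170} \cdot 424 = - \frac{636 \sqrt{68170}}{34085}$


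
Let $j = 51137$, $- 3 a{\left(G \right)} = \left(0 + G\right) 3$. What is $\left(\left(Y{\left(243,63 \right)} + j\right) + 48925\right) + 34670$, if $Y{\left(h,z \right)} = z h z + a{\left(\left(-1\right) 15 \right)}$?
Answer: $1099214$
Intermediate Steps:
$a{\left(G \right)} = - G$ ($a{\left(G \right)} = - \frac{\left(0 + G\right) 3}{3} = - \frac{G 3}{3} = - \frac{3 G}{3} = - G$)
$Y{\left(h,z \right)} = 15 + h z^{2}$ ($Y{\left(h,z \right)} = z h z - \left(-1\right) 15 = h z z - -15 = h z^{2} + 15 = 15 + h z^{2}$)
$\left(\left(Y{\left(243,63 \right)} + j\right) + 48925\right) + 34670 = \left(\left(\left(15 + 243 \cdot 63^{2}\right) + 51137\right) + 48925\right) + 34670 = \left(\left(\left(15 + 243 \cdot 3969\right) + 51137\right) + 48925\right) + 34670 = \left(\left(\left(15 + 964467\right) + 51137\right) + 48925\right) + 34670 = \left(\left(964482 + 51137\right) + 48925\right) + 34670 = \left(1015619 + 48925\right) + 34670 = 1064544 + 34670 = 1099214$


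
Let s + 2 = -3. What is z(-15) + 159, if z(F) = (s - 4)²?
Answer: 240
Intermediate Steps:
s = -5 (s = -2 - 3 = -5)
z(F) = 81 (z(F) = (-5 - 4)² = (-9)² = 81)
z(-15) + 159 = 81 + 159 = 240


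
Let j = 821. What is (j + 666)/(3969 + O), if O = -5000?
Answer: -1487/1031 ≈ -1.4423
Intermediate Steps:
(j + 666)/(3969 + O) = (821 + 666)/(3969 - 5000) = 1487/(-1031) = 1487*(-1/1031) = -1487/1031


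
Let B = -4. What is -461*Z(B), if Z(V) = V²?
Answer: -7376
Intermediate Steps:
-461*Z(B) = -461*(-4)² = -461*16 = -7376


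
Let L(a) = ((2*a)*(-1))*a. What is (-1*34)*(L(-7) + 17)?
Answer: 2754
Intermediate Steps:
L(a) = -2*a² (L(a) = (-2*a)*a = -2*a²)
(-1*34)*(L(-7) + 17) = (-1*34)*(-2*(-7)² + 17) = -34*(-2*49 + 17) = -34*(-98 + 17) = -34*(-81) = 2754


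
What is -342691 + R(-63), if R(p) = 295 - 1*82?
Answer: -342478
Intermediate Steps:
R(p) = 213 (R(p) = 295 - 82 = 213)
-342691 + R(-63) = -342691 + 213 = -342478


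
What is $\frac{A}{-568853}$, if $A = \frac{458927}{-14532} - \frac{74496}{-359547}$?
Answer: $\frac{7805869057}{141534337596972} \approx 5.5152 \cdot 10^{-5}$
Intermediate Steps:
$A = - \frac{7805869057}{248806524}$ ($A = 458927 \left(- \frac{1}{14532}\right) - - \frac{24832}{119849} = - \frac{65561}{2076} + \frac{24832}{119849} = - \frac{7805869057}{248806524} \approx -31.373$)
$\frac{A}{-568853} = - \frac{7805869057}{248806524 \left(-568853\right)} = \left(- \frac{7805869057}{248806524}\right) \left(- \frac{1}{568853}\right) = \frac{7805869057}{141534337596972}$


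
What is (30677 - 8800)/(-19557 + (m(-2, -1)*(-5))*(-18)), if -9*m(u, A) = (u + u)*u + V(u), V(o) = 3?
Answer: -21877/19667 ≈ -1.1124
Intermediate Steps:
m(u, A) = -⅓ - 2*u²/9 (m(u, A) = -((u + u)*u + 3)/9 = -((2*u)*u + 3)/9 = -(2*u² + 3)/9 = -(3 + 2*u²)/9 = -⅓ - 2*u²/9)
(30677 - 8800)/(-19557 + (m(-2, -1)*(-5))*(-18)) = (30677 - 8800)/(-19557 + ((-⅓ - 2/9*(-2)²)*(-5))*(-18)) = 21877/(-19557 + ((-⅓ - 2/9*4)*(-5))*(-18)) = 21877/(-19557 + ((-⅓ - 8/9)*(-5))*(-18)) = 21877/(-19557 - 11/9*(-5)*(-18)) = 21877/(-19557 + (55/9)*(-18)) = 21877/(-19557 - 110) = 21877/(-19667) = 21877*(-1/19667) = -21877/19667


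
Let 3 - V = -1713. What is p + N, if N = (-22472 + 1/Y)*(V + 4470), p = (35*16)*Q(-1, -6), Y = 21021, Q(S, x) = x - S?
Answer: -974075244082/7007 ≈ -1.3901e+8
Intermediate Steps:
V = 1716 (V = 3 - 1*(-1713) = 3 + 1713 = 1716)
p = -2800 (p = (35*16)*(-6 - 1*(-1)) = 560*(-6 + 1) = 560*(-5) = -2800)
N = -974055624482/7007 (N = (-22472 + 1/21021)*(1716 + 4470) = (-22472 + 1/21021)*6186 = -472383911/21021*6186 = -974055624482/7007 ≈ -1.3901e+8)
p + N = -2800 - 974055624482/7007 = -974075244082/7007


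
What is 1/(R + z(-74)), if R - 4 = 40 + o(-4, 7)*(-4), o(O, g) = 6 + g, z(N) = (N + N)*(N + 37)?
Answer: 1/5468 ≈ 0.00018288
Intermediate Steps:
z(N) = 2*N*(37 + N) (z(N) = (2*N)*(37 + N) = 2*N*(37 + N))
R = -8 (R = 4 + (40 + (6 + 7)*(-4)) = 4 + (40 + 13*(-4)) = 4 + (40 - 52) = 4 - 12 = -8)
1/(R + z(-74)) = 1/(-8 + 2*(-74)*(37 - 74)) = 1/(-8 + 2*(-74)*(-37)) = 1/(-8 + 5476) = 1/5468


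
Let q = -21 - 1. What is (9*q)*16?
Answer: -3168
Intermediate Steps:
q = -22
(9*q)*16 = (9*(-22))*16 = -198*16 = -3168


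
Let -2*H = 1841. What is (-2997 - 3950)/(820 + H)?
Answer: 13894/201 ≈ 69.124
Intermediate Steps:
H = -1841/2 (H = -1/2*1841 = -1841/2 ≈ -920.50)
(-2997 - 3950)/(820 + H) = (-2997 - 3950)/(820 - 1841/2) = -6947/(-201/2) = -6947*(-2/201) = 13894/201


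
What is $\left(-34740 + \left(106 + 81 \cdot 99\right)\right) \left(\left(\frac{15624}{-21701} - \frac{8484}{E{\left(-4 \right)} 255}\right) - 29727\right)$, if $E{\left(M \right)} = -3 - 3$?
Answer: $\frac{875501669469493}{1106751} \approx 7.9106 \cdot 10^{8}$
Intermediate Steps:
$E{\left(M \right)} = -6$
$\left(-34740 + \left(106 + 81 \cdot 99\right)\right) \left(\left(\frac{15624}{-21701} - \frac{8484}{E{\left(-4 \right)} 255}\right) - 29727\right) = \left(-34740 + \left(106 + 81 \cdot 99\right)\right) \left(\left(\frac{15624}{-21701} - \frac{8484}{\left(-6\right) 255}\right) - 29727\right) = \left(-34740 + \left(106 + 8019\right)\right) \left(\left(15624 \left(- \frac{1}{21701}\right) - \frac{8484}{-1530}\right) - 29727\right) = \left(-34740 + 8125\right) \left(\left(- \frac{15624}{21701} - - \frac{1414}{255}\right) - 29727\right) = - 26615 \left(\left(- \frac{15624}{21701} + \frac{1414}{255}\right) - 29727\right) = - 26615 \left(\frac{26701094}{5533755} - 29727\right) = \left(-26615\right) \left(- \frac{164475233791}{5533755}\right) = \frac{875501669469493}{1106751}$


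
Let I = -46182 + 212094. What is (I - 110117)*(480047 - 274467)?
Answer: 11470336100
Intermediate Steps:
I = 165912
(I - 110117)*(480047 - 274467) = (165912 - 110117)*(480047 - 274467) = 55795*205580 = 11470336100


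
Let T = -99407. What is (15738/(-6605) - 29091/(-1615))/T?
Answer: -4763691/30296626415 ≈ -0.00015723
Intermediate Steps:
(15738/(-6605) - 29091/(-1615))/T = (15738/(-6605) - 29091/(-1615))/(-99407) = (15738*(-1/6605) - 29091*(-1/1615))*(-1/99407) = (-15738/6605 + 29091/1615)*(-1/99407) = (33345837/2133415)*(-1/99407) = -4763691/30296626415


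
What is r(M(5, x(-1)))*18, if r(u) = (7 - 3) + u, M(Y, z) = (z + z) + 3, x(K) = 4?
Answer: 270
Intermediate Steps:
M(Y, z) = 3 + 2*z (M(Y, z) = 2*z + 3 = 3 + 2*z)
r(u) = 4 + u
r(M(5, x(-1)))*18 = (4 + (3 + 2*4))*18 = (4 + (3 + 8))*18 = (4 + 11)*18 = 15*18 = 270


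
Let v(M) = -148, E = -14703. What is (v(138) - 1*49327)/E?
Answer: 49475/14703 ≈ 3.3650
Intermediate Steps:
(v(138) - 1*49327)/E = (-148 - 1*49327)/(-14703) = (-148 - 49327)*(-1/14703) = -49475*(-1/14703) = 49475/14703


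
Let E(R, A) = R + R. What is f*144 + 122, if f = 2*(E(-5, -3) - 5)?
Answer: -4198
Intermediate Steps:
E(R, A) = 2*R
f = -30 (f = 2*(2*(-5) - 5) = 2*(-10 - 5) = 2*(-15) = -30)
f*144 + 122 = -30*144 + 122 = -4320 + 122 = -4198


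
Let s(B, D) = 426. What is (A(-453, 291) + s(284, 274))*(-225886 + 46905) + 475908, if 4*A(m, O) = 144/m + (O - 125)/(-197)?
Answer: -4504770869971/59494 ≈ -7.5718e+7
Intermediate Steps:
A(m, O) = 125/788 + 36/m - O/788 (A(m, O) = (144/m + (O - 125)/(-197))/4 = (144/m + (-125 + O)*(-1/197))/4 = (144/m + (125/197 - O/197))/4 = (125/197 + 144/m - O/197)/4 = 125/788 + 36/m - O/788)
(A(-453, 291) + s(284, 274))*(-225886 + 46905) + 475908 = ((1/788)*(28368 - 1*(-453)*(-125 + 291))/(-453) + 426)*(-225886 + 46905) + 475908 = ((1/788)*(-1/453)*(28368 - 1*(-453)*166) + 426)*(-178981) + 475908 = ((1/788)*(-1/453)*(28368 + 75198) + 426)*(-178981) + 475908 = ((1/788)*(-1/453)*103566 + 426)*(-178981) + 475908 = (-17261/59494 + 426)*(-178981) + 475908 = (25327183/59494)*(-178981) + 475908 = -4533084540523/59494 + 475908 = -4504770869971/59494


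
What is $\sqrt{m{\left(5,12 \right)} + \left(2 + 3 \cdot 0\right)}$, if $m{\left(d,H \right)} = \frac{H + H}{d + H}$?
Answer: $\frac{\sqrt{986}}{17} \approx 1.8471$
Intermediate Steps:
$m{\left(d,H \right)} = \frac{2 H}{H + d}$
$\sqrt{m{\left(5,12 \right)} + \left(2 + 3 \cdot 0\right)} = \sqrt{2 \cdot 12 \frac{1}{12 + 5} + \left(2 + 3 \cdot 0\right)} = \sqrt{2 \cdot 12 \cdot \frac{1}{17} + \left(2 + 0\right)} = \sqrt{2 \cdot 12 \cdot \frac{1}{17} + 2} = \sqrt{\frac{24}{17} + 2} = \sqrt{\frac{58}{17}} = \frac{\sqrt{986}}{17}$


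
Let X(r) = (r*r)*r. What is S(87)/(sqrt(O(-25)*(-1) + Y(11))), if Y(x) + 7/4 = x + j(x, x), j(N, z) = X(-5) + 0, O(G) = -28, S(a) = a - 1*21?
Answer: -44*I*sqrt(39)/39 ≈ -7.0456*I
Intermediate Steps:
S(a) = -21 + a (S(a) = a - 21 = -21 + a)
X(r) = r**3 (X(r) = r**2*r = r**3)
j(N, z) = -125 (j(N, z) = (-5)**3 + 0 = -125 + 0 = -125)
Y(x) = -507/4 + x (Y(x) = -7/4 + (x - 125) = -7/4 + (-125 + x) = -507/4 + x)
S(87)/(sqrt(O(-25)*(-1) + Y(11))) = (-21 + 87)/(sqrt(-28*(-1) + (-507/4 + 11))) = 66/(sqrt(28 - 463/4)) = 66/(sqrt(-351/4)) = 66/((3*I*sqrt(39)/2)) = 66*(-2*I*sqrt(39)/117) = -44*I*sqrt(39)/39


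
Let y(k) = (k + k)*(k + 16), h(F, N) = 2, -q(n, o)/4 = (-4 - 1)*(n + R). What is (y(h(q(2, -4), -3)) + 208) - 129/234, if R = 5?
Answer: 21797/78 ≈ 279.45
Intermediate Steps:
q(n, o) = 100 + 20*n (q(n, o) = -4*(-4 - 1)*(n + 5) = -(-20)*(5 + n) = -4*(-25 - 5*n) = 100 + 20*n)
y(k) = 2*k*(16 + k) (y(k) = (2*k)*(16 + k) = 2*k*(16 + k))
(y(h(q(2, -4), -3)) + 208) - 129/234 = (2*2*(16 + 2) + 208) - 129/234 = (2*2*18 + 208) - 129*1/234 = (72 + 208) - 43/78 = 280 - 43/78 = 21797/78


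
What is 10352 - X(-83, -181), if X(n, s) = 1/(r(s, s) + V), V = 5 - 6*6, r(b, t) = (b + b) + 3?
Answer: 4037281/390 ≈ 10352.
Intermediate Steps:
r(b, t) = 3 + 2*b (r(b, t) = 2*b + 3 = 3 + 2*b)
V = -31 (V = 5 - 36 = -31)
X(n, s) = 1/(-28 + 2*s) (X(n, s) = 1/((3 + 2*s) - 31) = 1/(-28 + 2*s))
10352 - X(-83, -181) = 10352 - 1/(2*(-14 - 181)) = 10352 - 1/(2*(-195)) = 10352 - (-1)/(2*195) = 10352 - 1*(-1/390) = 10352 + 1/390 = 4037281/390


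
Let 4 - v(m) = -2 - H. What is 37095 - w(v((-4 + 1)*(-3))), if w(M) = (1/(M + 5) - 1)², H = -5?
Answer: 1335395/36 ≈ 37094.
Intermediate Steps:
v(m) = 1 (v(m) = 4 - (-2 - 1*(-5)) = 4 - (-2 + 5) = 4 - 1*3 = 4 - 3 = 1)
w(M) = (-1 + 1/(5 + M))² (w(M) = (1/(5 + M) - 1)² = (-1 + 1/(5 + M))²)
37095 - w(v((-4 + 1)*(-3))) = 37095 - (4 + 1)²/(5 + 1)² = 37095 - 5²/6² = 37095 - 25/36 = 1335395/36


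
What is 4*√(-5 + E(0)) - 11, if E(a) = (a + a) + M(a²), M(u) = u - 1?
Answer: -11 + 4*I*√6 ≈ -11.0 + 9.798*I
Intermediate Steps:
M(u) = -1 + u
E(a) = -1 + a² + 2*a (E(a) = (a + a) + (-1 + a²) = 2*a + (-1 + a²) = -1 + a² + 2*a)
4*√(-5 + E(0)) - 11 = 4*√(-5 + (-1 + 0² + 2*0)) - 11 = 4*√(-5 + (-1 + 0 + 0)) - 11 = 4*√(-5 - 1) - 11 = 4*√(-6) - 11 = 4*(I*√6) - 11 = 4*I*√6 - 11 = -11 + 4*I*√6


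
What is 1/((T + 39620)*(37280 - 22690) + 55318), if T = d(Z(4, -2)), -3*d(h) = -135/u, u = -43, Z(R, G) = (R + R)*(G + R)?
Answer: 43/24858121524 ≈ 1.7298e-9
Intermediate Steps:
Z(R, G) = 2*R*(G + R) (Z(R, G) = (2*R)*(G + R) = 2*R*(G + R))
d(h) = -45/43 (d(h) = -(-45)/(-43) = -(-45)*(-1)/43 = -⅓*135/43 = -45/43)
T = -45/43 ≈ -1.0465
1/((T + 39620)*(37280 - 22690) + 55318) = 1/((-45/43 + 39620)*(37280 - 22690) + 55318) = 1/((1703615/43)*14590 + 55318) = 1/(24855742850/43 + 55318) = 1/(24858121524/43) = 43/24858121524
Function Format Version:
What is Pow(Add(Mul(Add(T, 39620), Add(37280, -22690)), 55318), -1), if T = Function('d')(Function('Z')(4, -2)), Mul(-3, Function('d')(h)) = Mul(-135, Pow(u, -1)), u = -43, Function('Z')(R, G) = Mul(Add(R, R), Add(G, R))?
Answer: Rational(43, 24858121524) ≈ 1.7298e-9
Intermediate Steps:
Function('Z')(R, G) = Mul(2, R, Add(G, R)) (Function('Z')(R, G) = Mul(Mul(2, R), Add(G, R)) = Mul(2, R, Add(G, R)))
Function('d')(h) = Rational(-45, 43) (Function('d')(h) = Mul(Rational(-1, 3), Mul(-135, Pow(-43, -1))) = Mul(Rational(-1, 3), Mul(-135, Rational(-1, 43))) = Mul(Rational(-1, 3), Rational(135, 43)) = Rational(-45, 43))
T = Rational(-45, 43) ≈ -1.0465
Pow(Add(Mul(Add(T, 39620), Add(37280, -22690)), 55318), -1) = Pow(Add(Mul(Add(Rational(-45, 43), 39620), Add(37280, -22690)), 55318), -1) = Pow(Add(Mul(Rational(1703615, 43), 14590), 55318), -1) = Pow(Add(Rational(24855742850, 43), 55318), -1) = Pow(Rational(24858121524, 43), -1) = Rational(43, 24858121524)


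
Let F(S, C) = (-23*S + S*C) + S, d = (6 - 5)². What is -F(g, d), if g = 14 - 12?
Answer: 42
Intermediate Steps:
d = 1 (d = 1² = 1)
g = 2
F(S, C) = -22*S + C*S (F(S, C) = (-23*S + C*S) + S = -22*S + C*S)
-F(g, d) = -2*(-22 + 1) = -2*(-21) = -1*(-42) = 42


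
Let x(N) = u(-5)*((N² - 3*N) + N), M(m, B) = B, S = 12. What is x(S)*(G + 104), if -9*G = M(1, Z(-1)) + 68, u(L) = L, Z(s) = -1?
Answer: -173800/3 ≈ -57933.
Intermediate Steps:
x(N) = -5*N² + 10*N (x(N) = -5*((N² - 3*N) + N) = -5*(N² - 2*N) = -5*N² + 10*N)
G = -67/9 (G = -(-1 + 68)/9 = -⅑*67 = -67/9 ≈ -7.4444)
x(S)*(G + 104) = (5*12*(2 - 1*12))*(-67/9 + 104) = (5*12*(2 - 12))*(869/9) = (5*12*(-10))*(869/9) = -600*869/9 = -173800/3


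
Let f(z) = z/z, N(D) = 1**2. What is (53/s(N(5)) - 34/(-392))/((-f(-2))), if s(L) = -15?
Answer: 10133/2940 ≈ 3.4466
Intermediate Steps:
N(D) = 1
f(z) = 1
(53/s(N(5)) - 34/(-392))/((-f(-2))) = (53/(-15) - 34/(-392))/((-1*1)) = (53*(-1/15) - 34*(-1/392))/(-1) = (-53/15 + 17/196)*(-1) = -10133/2940*(-1) = 10133/2940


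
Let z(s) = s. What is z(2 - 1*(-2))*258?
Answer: 1032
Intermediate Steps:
z(2 - 1*(-2))*258 = (2 - 1*(-2))*258 = (2 + 2)*258 = 4*258 = 1032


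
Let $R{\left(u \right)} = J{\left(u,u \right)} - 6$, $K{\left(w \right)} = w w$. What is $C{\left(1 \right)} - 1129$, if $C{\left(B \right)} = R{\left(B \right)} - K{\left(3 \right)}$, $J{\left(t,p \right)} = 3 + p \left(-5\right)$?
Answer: $-1146$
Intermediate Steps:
$J{\left(t,p \right)} = 3 - 5 p$
$K{\left(w \right)} = w^{2}$
$R{\left(u \right)} = -3 - 5 u$ ($R{\left(u \right)} = \left(3 - 5 u\right) - 6 = -3 - 5 u$)
$C{\left(B \right)} = -12 - 5 B$ ($C{\left(B \right)} = \left(-3 - 5 B\right) - 3^{2} = \left(-3 - 5 B\right) - 9 = -12 - 5 B$)
$C{\left(1 \right)} - 1129 = \left(-12 - 5\right) - 1129 = -17 - 1129 = -1146$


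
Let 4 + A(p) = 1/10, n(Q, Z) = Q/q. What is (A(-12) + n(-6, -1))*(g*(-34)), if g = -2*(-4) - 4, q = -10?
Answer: 2244/5 ≈ 448.80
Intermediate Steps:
n(Q, Z) = -Q/10 (n(Q, Z) = Q/(-10) = Q*(-⅒) = -Q/10)
A(p) = -39/10 (A(p) = -4 + 1/10 = -4 + ⅒ = -39/10)
g = 4 (g = 8 - 4 = 4)
(A(-12) + n(-6, -1))*(g*(-34)) = (-39/10 - ⅒*(-6))*(4*(-34)) = (-39/10 + ⅗)*(-136) = -33/10*(-136) = 2244/5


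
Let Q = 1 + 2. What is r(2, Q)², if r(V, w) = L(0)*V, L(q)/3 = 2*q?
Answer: 0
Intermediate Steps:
Q = 3
L(q) = 6*q (L(q) = 3*(2*q) = 6*q)
r(V, w) = 0 (r(V, w) = (6*0)*V = 0*V = 0)
r(2, Q)² = 0² = 0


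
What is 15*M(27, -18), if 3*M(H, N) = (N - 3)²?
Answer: 2205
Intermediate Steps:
M(H, N) = (-3 + N)²/3 (M(H, N) = (N - 3)²/3 = (-3 + N)²/3)
15*M(27, -18) = 15*((-3 - 18)²/3) = 15*((⅓)*(-21)²) = 15*((⅓)*441) = 15*147 = 2205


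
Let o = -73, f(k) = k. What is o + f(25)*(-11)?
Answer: -348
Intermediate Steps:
o + f(25)*(-11) = -73 + 25*(-11) = -73 - 275 = -348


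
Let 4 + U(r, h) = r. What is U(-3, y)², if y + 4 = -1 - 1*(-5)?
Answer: 49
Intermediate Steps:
y = 0 (y = -4 + (-1 - 1*(-5)) = -4 + (-1 + 5) = -4 + 4 = 0)
U(r, h) = -4 + r
U(-3, y)² = (-4 - 3)² = (-7)² = 49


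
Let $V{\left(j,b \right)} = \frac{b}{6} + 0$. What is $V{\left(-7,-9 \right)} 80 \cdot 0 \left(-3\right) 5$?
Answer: $0$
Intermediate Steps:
$V{\left(j,b \right)} = \frac{b}{6}$ ($V{\left(j,b \right)} = b \frac{1}{6} + 0 = \frac{b}{6} + 0 = \frac{b}{6}$)
$V{\left(-7,-9 \right)} 80 \cdot 0 \left(-3\right) 5 = \frac{1}{6} \left(-9\right) 80 \cdot 0 \left(-3\right) 5 = \left(- \frac{3}{2}\right) 80 \cdot 0 \cdot 5 = \left(-120\right) 0 = 0$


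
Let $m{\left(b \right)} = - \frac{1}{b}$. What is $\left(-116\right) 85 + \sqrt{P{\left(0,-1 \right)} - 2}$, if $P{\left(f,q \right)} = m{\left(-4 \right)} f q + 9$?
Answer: $-9860 + \sqrt{7} \approx -9857.4$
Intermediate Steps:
$P{\left(f,q \right)} = 9 + \frac{f q}{4}$ ($P{\left(f,q \right)} = - \frac{1}{-4} f q + 9 = \left(-1\right) \left(- \frac{1}{4}\right) f q + 9 = \frac{f}{4} q + 9 = \frac{f q}{4} + 9 = 9 + \frac{f q}{4}$)
$\left(-116\right) 85 + \sqrt{P{\left(0,-1 \right)} - 2} = \left(-116\right) 85 + \sqrt{\left(9 + \frac{1}{4} \cdot 0 \left(-1\right)\right) - 2} = -9860 + \sqrt{\left(9 + 0\right) - 2} = -9860 + \sqrt{9 - 2} = -9860 + \sqrt{7}$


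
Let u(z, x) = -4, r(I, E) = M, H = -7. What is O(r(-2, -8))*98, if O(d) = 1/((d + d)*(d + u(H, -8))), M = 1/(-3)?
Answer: 441/13 ≈ 33.923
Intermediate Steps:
M = -⅓ ≈ -0.33333
r(I, E) = -⅓
O(d) = 1/(2*d*(-4 + d)) (O(d) = 1/((d + d)*(d - 4)) = 1/((2*d)*(-4 + d)) = 1/(2*d*(-4 + d)))
O(r(-2, -8))*98 = (1/(2*(-⅓)*(-4 - ⅓)))*98 = ((½)*(-3)/(-13/3))*98 = ((½)*(-3)*(-3/13))*98 = (9/26)*98 = 441/13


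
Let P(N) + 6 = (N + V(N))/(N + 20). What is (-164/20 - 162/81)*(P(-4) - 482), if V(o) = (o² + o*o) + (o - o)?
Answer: 19839/4 ≈ 4959.8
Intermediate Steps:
V(o) = 2*o² (V(o) = (o² + o²) + 0 = 2*o² + 0 = 2*o²)
P(N) = -6 + (N + 2*N²)/(20 + N) (P(N) = -6 + (N + 2*N²)/(N + 20) = -6 + (N + 2*N²)/(20 + N))
(-164/20 - 162/81)*(P(-4) - 482) = (-164/20 - 162/81)*((-120 - 5*(-4) + 2*(-4)²)/(20 - 4) - 482) = (-164*1/20 - 162*1/81)*((-120 + 20 + 2*16)/16 - 482) = (-41/5 - 2)*((-120 + 20 + 32)/16 - 482) = -51*((1/16)*(-68) - 482)/5 = -51*(-17/4 - 482)/5 = -51/5*(-1945/4) = 19839/4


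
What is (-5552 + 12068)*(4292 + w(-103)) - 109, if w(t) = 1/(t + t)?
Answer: 2880552731/103 ≈ 2.7967e+7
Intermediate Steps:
w(t) = 1/(2*t)
(-5552 + 12068)*(4292 + w(-103)) - 109 = (-5552 + 12068)*(4292 + (1/2)/(-103)) - 109 = 6516*(4292 + (1/2)*(-1/103)) - 109 = 6516*(4292 - 1/206) - 109 = 6516*(884151/206) - 109 = 2880563958/103 - 109 = 2880552731/103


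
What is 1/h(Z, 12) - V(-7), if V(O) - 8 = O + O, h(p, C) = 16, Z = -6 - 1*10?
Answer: 97/16 ≈ 6.0625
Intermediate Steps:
Z = -16 (Z = -6 - 10 = -16)
V(O) = 8 + 2*O (V(O) = 8 + (O + O) = 8 + 2*O)
1/h(Z, 12) - V(-7) = 1/16 - (8 + 2*(-7)) = 1/16 - (8 - 14) = 1/16 - 1*(-6) = 1/16 + 6 = 97/16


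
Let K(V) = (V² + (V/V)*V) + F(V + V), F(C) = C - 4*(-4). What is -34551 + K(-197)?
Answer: 3683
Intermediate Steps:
F(C) = 16 + C (F(C) = C + 16 = 16 + C)
K(V) = 16 + V² + 3*V (K(V) = (V² + (V/V)*V) + (16 + (V + V)) = (V² + 1*V) + (16 + 2*V) = (V² + V) + (16 + 2*V) = (V + V²) + (16 + 2*V) = 16 + V² + 3*V)
-34551 + K(-197) = -34551 + (16 + (-197)² + 3*(-197)) = -34551 + (16 + 38809 - 591) = -34551 + 38234 = 3683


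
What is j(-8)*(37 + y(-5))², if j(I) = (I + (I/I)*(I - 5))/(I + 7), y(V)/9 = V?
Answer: 1344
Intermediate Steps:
y(V) = 9*V
j(I) = (-5 + 2*I)/(7 + I) (j(I) = (I + 1*(-5 + I))/(7 + I) = (I + (-5 + I))/(7 + I) = (-5 + 2*I)/(7 + I))
j(-8)*(37 + y(-5))² = ((-5 + 2*(-8))/(7 - 8))*(37 + 9*(-5))² = ((-5 - 16)/(-1))*(37 - 45)² = -1*(-21)*(-8)² = 21*64 = 1344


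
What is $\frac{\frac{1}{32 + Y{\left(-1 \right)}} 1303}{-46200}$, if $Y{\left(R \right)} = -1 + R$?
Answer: $- \frac{1303}{1386000} \approx -0.00094012$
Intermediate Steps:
$\frac{\frac{1}{32 + Y{\left(-1 \right)}} 1303}{-46200} = \frac{\frac{1}{32 - 2} \cdot 1303}{-46200} = \frac{1}{32 - 2} \cdot 1303 \left(- \frac{1}{46200}\right) = \frac{1}{30} \cdot 1303 \left(- \frac{1}{46200}\right) = \frac{1303}{30} \left(- \frac{1}{46200}\right) = - \frac{1303}{1386000}$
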